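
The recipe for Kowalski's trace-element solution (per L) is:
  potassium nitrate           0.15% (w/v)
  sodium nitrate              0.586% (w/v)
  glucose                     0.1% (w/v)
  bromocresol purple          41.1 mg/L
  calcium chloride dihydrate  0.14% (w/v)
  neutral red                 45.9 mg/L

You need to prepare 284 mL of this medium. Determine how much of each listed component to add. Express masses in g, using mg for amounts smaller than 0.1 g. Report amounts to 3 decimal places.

Target volume = 284 mL = 0.284 L.
potassium nitrate: 0.15 g per 100 mL × 284 mL ÷ 100 = 0.426 g
sodium nitrate: 0.586% w/v = 5.86 g/L → 5.86 × 0.284 L = 1.664 g
glucose: 0.1 g per 100 mL × 284 mL ÷ 100 = 0.284 g
bromocresol purple: 41.1 mg/L × 0.284 L = 11.672 mg
calcium chloride dihydrate: 0.14 g per 100 mL × 284 mL ÷ 100 = 0.398 g
neutral red: 45.9 mg/L × 0.284 L = 13.036 mg

potassium nitrate 0.426 g; sodium nitrate 1.664 g; glucose 0.284 g; bromocresol purple 11.672 mg; calcium chloride dihydrate 0.398 g; neutral red 13.036 mg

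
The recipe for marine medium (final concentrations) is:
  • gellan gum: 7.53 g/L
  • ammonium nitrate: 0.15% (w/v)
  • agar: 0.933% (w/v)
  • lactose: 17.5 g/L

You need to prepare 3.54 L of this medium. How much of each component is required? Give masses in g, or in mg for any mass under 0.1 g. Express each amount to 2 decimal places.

gellan gum 26.66 g; ammonium nitrate 5.31 g; agar 33.03 g; lactose 61.95 g

Scale factor relative to 1 L: 3.54.
gellan gum: 7.53 g/L × 3.54 L = 26.66 g
ammonium nitrate: 0.15% w/v = 1.5 g/L → 1.5 × 3.54 L = 5.31 g
agar: 0.933% w/v = 9.33 g/L → 9.33 × 3.54 L = 33.03 g
lactose: 17.5 g/L × 3.54 L = 61.95 g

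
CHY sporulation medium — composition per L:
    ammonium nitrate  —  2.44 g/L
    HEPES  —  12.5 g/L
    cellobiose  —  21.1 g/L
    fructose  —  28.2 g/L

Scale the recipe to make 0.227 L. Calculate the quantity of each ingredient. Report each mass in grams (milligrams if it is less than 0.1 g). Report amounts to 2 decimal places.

Working volume: 0.227 L.
ammonium nitrate: 2.44 g/L × 0.227 L = 0.55 g
HEPES: 12.5 g/L × 0.227 L = 2.84 g
cellobiose: 21.1 g/L × 0.227 L = 4.79 g
fructose: 28.2 g/L × 0.227 L = 6.40 g

ammonium nitrate 0.55 g; HEPES 2.84 g; cellobiose 4.79 g; fructose 6.40 g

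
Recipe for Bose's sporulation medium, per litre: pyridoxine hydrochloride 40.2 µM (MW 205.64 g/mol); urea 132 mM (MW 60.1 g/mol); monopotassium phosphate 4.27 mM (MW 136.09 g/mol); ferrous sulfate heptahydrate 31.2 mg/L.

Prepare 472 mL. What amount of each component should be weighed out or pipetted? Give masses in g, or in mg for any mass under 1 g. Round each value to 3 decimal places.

Working volume: 472 mL = 0.472 L.
pyridoxine hydrochloride: 40.2 µmol/L × 205.64 g/mol × 0.472 L ÷ 1000 = 3.902 mg
urea: 132 mmol/L × 60.1 g/mol × 0.472 L ÷ 1000 = 3.744 g
monopotassium phosphate: 4.27 mmol/L × 136.09 mg/mmol × 0.472 L = 274.281 mg
ferrous sulfate heptahydrate: 31.2 mg/L × 0.472 L = 14.726 mg

pyridoxine hydrochloride 3.902 mg; urea 3.744 g; monopotassium phosphate 274.281 mg; ferrous sulfate heptahydrate 14.726 mg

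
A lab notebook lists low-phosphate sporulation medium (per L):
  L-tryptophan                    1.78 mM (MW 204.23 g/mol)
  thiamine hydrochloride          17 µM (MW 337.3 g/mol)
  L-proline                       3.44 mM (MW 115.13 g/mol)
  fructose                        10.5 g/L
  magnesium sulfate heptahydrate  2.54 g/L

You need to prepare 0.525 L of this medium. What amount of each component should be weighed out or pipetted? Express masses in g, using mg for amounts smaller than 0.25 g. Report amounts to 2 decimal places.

Working volume: 0.525 L.
L-tryptophan: 1.78 mmol/L × 204.23 mg/mmol × 0.525 L = 190.85 mg
thiamine hydrochloride: 17 µmol/L × 337.3 g/mol × 0.525 L ÷ 1000 = 3.01 mg
L-proline: 3.44 mmol/L × 115.13 mg/mmol × 0.525 L = 207.92 mg
fructose: 10.5 g/L × 0.525 L = 5.51 g
magnesium sulfate heptahydrate: 2.54 g/L × 0.525 L = 1.33 g

L-tryptophan 190.85 mg; thiamine hydrochloride 3.01 mg; L-proline 207.92 mg; fructose 5.51 g; magnesium sulfate heptahydrate 1.33 g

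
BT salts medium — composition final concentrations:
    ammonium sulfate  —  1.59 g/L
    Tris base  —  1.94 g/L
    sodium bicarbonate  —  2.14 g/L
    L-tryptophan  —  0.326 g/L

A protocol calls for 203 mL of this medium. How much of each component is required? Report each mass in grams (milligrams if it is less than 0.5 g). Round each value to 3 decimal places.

Target volume = 203 mL = 0.203 L.
ammonium sulfate: 1.59 g/L × 0.203 L = 0.32277 g = 322.770 mg
Tris base: 1.94 g/L × 0.203 L = 0.39382 g = 393.820 mg
sodium bicarbonate: 2.14 g/L × 0.203 L = 0.43442 g = 434.420 mg
L-tryptophan: 0.326 g/L × 0.203 L = 0.066178 g = 66.178 mg

ammonium sulfate 322.770 mg; Tris base 393.820 mg; sodium bicarbonate 434.420 mg; L-tryptophan 66.178 mg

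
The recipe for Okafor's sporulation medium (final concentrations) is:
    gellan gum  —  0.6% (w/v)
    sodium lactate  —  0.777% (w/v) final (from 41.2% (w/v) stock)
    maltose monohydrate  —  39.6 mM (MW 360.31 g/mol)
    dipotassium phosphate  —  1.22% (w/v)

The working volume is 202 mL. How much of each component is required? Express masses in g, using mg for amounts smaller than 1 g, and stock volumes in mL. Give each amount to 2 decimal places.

Target volume = 202 mL = 0.202 L.
gellan gum: 0.6% w/v = 6 g/L → 6 × 0.202 L = 1.21 g
sodium lactate: dilute stock: 0.777% ÷ 41.2% × 202 mL = 3.81 mL
maltose monohydrate: 39.6 mmol/L × 360.31 g/mol × 0.202 L ÷ 1000 = 2.88 g
dipotassium phosphate: 1.22 g per 100 mL × 202 mL ÷ 100 = 2.46 g

gellan gum 1.21 g; sodium lactate 3.81 mL; maltose monohydrate 2.88 g; dipotassium phosphate 2.46 g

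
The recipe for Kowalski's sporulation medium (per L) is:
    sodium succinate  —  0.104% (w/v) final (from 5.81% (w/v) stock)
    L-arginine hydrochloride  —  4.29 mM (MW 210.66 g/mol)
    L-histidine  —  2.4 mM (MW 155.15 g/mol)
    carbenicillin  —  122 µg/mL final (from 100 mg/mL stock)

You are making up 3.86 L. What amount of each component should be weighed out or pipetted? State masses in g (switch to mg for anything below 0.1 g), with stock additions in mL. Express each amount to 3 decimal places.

Working volume: 3.86 L.
sodium succinate: dilute stock: 0.104% ÷ 5.81% × 3860 mL = 69.095 mL
L-arginine hydrochloride: 4.29 mmol/L × 210.66 g/mol × 3.86 L ÷ 1000 = 3.488 g
L-histidine: 2.4 mmol/L × 155.15 g/mol × 3.86 L ÷ 1000 = 1.437 g
carbenicillin: V = C2·V2/C1 = 122 µg/mL × 3860 mL ÷ 100000 µg/mL = 4.709 mL

sodium succinate 69.095 mL; L-arginine hydrochloride 3.488 g; L-histidine 1.437 g; carbenicillin 4.709 mL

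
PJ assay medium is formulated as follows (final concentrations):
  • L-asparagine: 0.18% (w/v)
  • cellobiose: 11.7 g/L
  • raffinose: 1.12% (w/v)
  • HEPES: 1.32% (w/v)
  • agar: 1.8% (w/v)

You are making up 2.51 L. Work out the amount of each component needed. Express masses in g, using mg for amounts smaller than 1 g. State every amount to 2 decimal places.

Working volume: 2.51 L.
L-asparagine: 0.18% w/v = 1.8 g/L → 1.8 × 2.51 L = 4.52 g
cellobiose: 11.7 g/L × 2.51 L = 29.37 g
raffinose: 1.12 g per 100 mL × 2510 mL ÷ 100 = 28.11 g
HEPES: 1.32% w/v = 13.2 g/L → 13.2 × 2.51 L = 33.13 g
agar: 1.8% w/v = 18 g/L → 18 × 2.51 L = 45.18 g

L-asparagine 4.52 g; cellobiose 29.37 g; raffinose 28.11 g; HEPES 33.13 g; agar 45.18 g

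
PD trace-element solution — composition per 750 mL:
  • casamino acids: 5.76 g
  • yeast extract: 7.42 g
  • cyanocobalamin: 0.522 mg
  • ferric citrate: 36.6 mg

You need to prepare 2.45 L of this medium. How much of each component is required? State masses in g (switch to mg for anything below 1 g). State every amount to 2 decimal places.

casamino acids 18.82 g; yeast extract 24.24 g; cyanocobalamin 1.71 mg; ferric citrate 119.56 mg

Scale factor = 2450 mL / 750 mL = 3.26667.
casamino acids: 5.76 g × (2450 mL / 750 mL) = 18.82 g
yeast extract: 7.42 g × (2450 mL / 750 mL) = 24.24 g
cyanocobalamin: 0.522 mg × (2450 mL / 750 mL) = 1.71 mg
ferric citrate: 36.6 mg × (2450 mL / 750 mL) = 119.56 mg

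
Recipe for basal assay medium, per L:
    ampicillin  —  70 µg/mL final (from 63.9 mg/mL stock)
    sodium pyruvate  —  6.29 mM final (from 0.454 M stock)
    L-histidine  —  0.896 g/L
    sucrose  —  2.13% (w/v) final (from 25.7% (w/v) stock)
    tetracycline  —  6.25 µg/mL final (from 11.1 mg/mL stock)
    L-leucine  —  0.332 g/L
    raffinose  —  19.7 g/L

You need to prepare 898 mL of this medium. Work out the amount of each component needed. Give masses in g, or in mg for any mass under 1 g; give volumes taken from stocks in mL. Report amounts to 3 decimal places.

Working volume: 898 mL = 0.898 L.
ampicillin: dilute stock: 70 µg/mL × 898 mL ÷ 63900 µg/mL = 0.984 mL
sodium pyruvate: V = C2·V2/C1 = 6.29 mM × 898 mL ÷ 454 mM = 12.441 mL
L-histidine: 0.896 g/L × 0.898 L = 0.804608 g = 804.608 mg
sucrose: dilute stock: 2.13% ÷ 25.7% × 898 mL = 74.426 mL
tetracycline: dilute stock: 6.25 µg/mL × 898 mL ÷ 11100 µg/mL = 0.506 mL
L-leucine: 0.332 g/L × 0.898 L = 0.298136 g = 298.136 mg
raffinose: 19.7 g/L × 0.898 L = 17.691 g

ampicillin 0.984 mL; sodium pyruvate 12.441 mL; L-histidine 804.608 mg; sucrose 74.426 mL; tetracycline 0.506 mL; L-leucine 298.136 mg; raffinose 17.691 g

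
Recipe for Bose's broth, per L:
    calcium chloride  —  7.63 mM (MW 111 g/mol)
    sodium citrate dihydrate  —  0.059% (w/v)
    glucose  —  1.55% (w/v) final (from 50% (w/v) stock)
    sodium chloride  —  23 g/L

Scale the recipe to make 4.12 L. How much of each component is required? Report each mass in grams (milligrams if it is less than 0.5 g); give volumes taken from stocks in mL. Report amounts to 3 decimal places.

calcium chloride 3.489 g; sodium citrate dihydrate 2.431 g; glucose 127.720 mL; sodium chloride 94.760 g

Working volume: 4.12 L.
calcium chloride: 7.63 mmol/L × 111 g/mol × 4.12 L ÷ 1000 = 3.489 g
sodium citrate dihydrate: 0.059% w/v = 0.59 g/L → 0.59 × 4.12 L = 2.431 g
glucose: dilute stock: 1.55% ÷ 50% × 4120 mL = 127.720 mL
sodium chloride: 23 g/L × 4.12 L = 94.760 g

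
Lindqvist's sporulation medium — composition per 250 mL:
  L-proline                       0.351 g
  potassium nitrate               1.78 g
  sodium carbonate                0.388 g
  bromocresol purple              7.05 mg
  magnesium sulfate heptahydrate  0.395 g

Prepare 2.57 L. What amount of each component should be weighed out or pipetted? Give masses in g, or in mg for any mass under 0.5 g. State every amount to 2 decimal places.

Ratio of target to recipe volume: 2570 / 250 = 10.28.
L-proline: 0.351 g × (2570 mL / 250 mL) = 3.61 g
potassium nitrate: 1.78 g × (2570 mL / 250 mL) = 18.30 g
sodium carbonate: 0.388 g × (2570 mL / 250 mL) = 3.99 g
bromocresol purple: 7.05 mg × (2570 mL / 250 mL) = 72.47 mg
magnesium sulfate heptahydrate: 0.395 g × (2570 mL / 250 mL) = 4.06 g

L-proline 3.61 g; potassium nitrate 18.30 g; sodium carbonate 3.99 g; bromocresol purple 72.47 mg; magnesium sulfate heptahydrate 4.06 g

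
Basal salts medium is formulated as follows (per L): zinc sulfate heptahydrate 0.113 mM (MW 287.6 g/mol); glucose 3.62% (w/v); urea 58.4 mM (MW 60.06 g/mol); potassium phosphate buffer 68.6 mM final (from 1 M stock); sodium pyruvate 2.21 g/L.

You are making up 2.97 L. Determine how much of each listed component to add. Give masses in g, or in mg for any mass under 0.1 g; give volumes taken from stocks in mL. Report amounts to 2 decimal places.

Working volume: 2.97 L.
zinc sulfate heptahydrate: 0.113 mmol/L × 287.6 mg/mmol × 2.97 L = 96.52 mg
glucose: 3.62 g per 100 mL × 2970 mL ÷ 100 = 107.51 g
urea: 58.4 mmol/L × 60.06 g/mol × 2.97 L ÷ 1000 = 10.42 g
potassium phosphate buffer: C1V1 = C2V2 → 68.6 mM × 2970 mL ÷ 1000 mM = 203.74 mL
sodium pyruvate: 2.21 g/L × 2.97 L = 6.56 g

zinc sulfate heptahydrate 96.52 mg; glucose 107.51 g; urea 10.42 g; potassium phosphate buffer 203.74 mL; sodium pyruvate 6.56 g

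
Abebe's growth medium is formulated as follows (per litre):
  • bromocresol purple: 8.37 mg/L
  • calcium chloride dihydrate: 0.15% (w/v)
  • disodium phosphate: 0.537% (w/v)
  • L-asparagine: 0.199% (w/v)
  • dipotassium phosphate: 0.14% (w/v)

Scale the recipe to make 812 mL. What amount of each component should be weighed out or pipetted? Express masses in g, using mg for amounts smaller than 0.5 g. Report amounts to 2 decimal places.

bromocresol purple 6.80 mg; calcium chloride dihydrate 1.22 g; disodium phosphate 4.36 g; L-asparagine 1.62 g; dipotassium phosphate 1.14 g

Scale factor relative to 1 L: 0.812.
bromocresol purple: 8.37 mg/L × 0.812 L = 6.80 mg
calcium chloride dihydrate: 0.15% w/v = 1.5 g/L → 1.5 × 0.812 L = 1.22 g
disodium phosphate: 0.537 g per 100 mL × 812 mL ÷ 100 = 4.36 g
L-asparagine: 0.199% w/v = 1.99 g/L → 1.99 × 0.812 L = 1.62 g
dipotassium phosphate: 0.14% w/v = 1.4 g/L → 1.4 × 0.812 L = 1.14 g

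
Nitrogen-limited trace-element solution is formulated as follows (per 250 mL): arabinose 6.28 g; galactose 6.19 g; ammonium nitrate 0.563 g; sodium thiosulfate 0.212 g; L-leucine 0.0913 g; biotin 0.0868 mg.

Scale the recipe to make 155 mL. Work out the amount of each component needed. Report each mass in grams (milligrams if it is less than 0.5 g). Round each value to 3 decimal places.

Ratio of target to recipe volume: 155 / 250 = 0.62.
arabinose: 6.28 g × (155 mL / 250 mL) = 3.894 g
galactose: 6.19 g × (155 mL / 250 mL) = 3.838 g
ammonium nitrate: 0.563 g × (155 mL / 250 mL) = 0.34906 g = 349.060 mg
sodium thiosulfate: 0.212 g × (155 mL / 250 mL) = 0.13144 g = 131.440 mg
L-leucine: 0.0913 g × (155 mL / 250 mL) = 0.056606 g = 56.606 mg
biotin: 0.0868 mg × (155 mL / 250 mL) = 0.054 mg

arabinose 3.894 g; galactose 3.838 g; ammonium nitrate 349.060 mg; sodium thiosulfate 131.440 mg; L-leucine 56.606 mg; biotin 0.054 mg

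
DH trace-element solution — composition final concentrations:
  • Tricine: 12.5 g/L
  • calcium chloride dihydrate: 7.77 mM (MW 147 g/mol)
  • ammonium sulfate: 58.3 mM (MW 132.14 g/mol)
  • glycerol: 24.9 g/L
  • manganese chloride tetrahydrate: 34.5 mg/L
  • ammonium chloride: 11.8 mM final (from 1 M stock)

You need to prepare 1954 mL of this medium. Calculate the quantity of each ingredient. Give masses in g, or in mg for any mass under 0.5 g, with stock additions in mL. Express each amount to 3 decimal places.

Scale factor relative to 1 L: 1.954.
Tricine: 12.5 g/L × 1.954 L = 24.425 g
calcium chloride dihydrate: 7.77 mmol/L × 147 g/mol × 1.954 L ÷ 1000 = 2.232 g
ammonium sulfate: 58.3 mmol/L × 132.14 g/mol × 1.954 L ÷ 1000 = 15.053 g
glycerol: 24.9 g/L × 1.954 L = 48.655 g
manganese chloride tetrahydrate: 34.5 mg/L × 1.954 L = 67.413 mg
ammonium chloride: V = C2·V2/C1 = 11.8 mM × 1954 mL ÷ 1000 mM = 23.057 mL

Tricine 24.425 g; calcium chloride dihydrate 2.232 g; ammonium sulfate 15.053 g; glycerol 48.655 g; manganese chloride tetrahydrate 67.413 mg; ammonium chloride 23.057 mL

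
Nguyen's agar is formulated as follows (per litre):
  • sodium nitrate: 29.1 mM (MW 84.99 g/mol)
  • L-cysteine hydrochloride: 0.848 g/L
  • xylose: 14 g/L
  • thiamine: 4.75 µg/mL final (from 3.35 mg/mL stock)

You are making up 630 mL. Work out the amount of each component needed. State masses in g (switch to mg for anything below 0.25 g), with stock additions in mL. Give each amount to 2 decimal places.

sodium nitrate 1.56 g; L-cysteine hydrochloride 0.53 g; xylose 8.82 g; thiamine 0.89 mL

Target volume = 630 mL = 0.63 L.
sodium nitrate: 29.1 mmol/L × 84.99 g/mol × 0.63 L ÷ 1000 = 1.56 g
L-cysteine hydrochloride: 0.848 g/L × 0.63 L = 0.53 g
xylose: 14 g/L × 0.63 L = 8.82 g
thiamine: dilute stock: 4.75 µg/mL × 630 mL ÷ 3350 µg/mL = 0.89 mL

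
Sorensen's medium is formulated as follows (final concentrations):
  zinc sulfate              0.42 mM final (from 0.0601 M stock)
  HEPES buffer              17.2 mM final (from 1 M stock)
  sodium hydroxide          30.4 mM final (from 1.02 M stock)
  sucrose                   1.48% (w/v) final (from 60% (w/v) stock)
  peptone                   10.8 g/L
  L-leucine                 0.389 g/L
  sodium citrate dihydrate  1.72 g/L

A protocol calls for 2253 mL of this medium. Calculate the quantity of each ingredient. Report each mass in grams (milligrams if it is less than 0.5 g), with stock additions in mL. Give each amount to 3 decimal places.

Target volume = 2253 mL = 2.253 L.
zinc sulfate: V = C2·V2/C1 = 0.42 mM × 2253 mL ÷ 60.1 mM = 15.745 mL
HEPES buffer: dilute stock: 17.2 mM × 2253 mL ÷ 1000 mM = 38.752 mL
sodium hydroxide: V = C2·V2/C1 = 30.4 mM × 2253 mL ÷ 1020 mM = 67.148 mL
sucrose: C1V1 = C2V2 → 1.48% ÷ 60% × 2253 mL = 55.574 mL
peptone: 10.8 g/L × 2.253 L = 24.332 g
L-leucine: 0.389 g/L × 2.253 L = 0.876 g
sodium citrate dihydrate: 1.72 g/L × 2.253 L = 3.875 g

zinc sulfate 15.745 mL; HEPES buffer 38.752 mL; sodium hydroxide 67.148 mL; sucrose 55.574 mL; peptone 24.332 g; L-leucine 0.876 g; sodium citrate dihydrate 3.875 g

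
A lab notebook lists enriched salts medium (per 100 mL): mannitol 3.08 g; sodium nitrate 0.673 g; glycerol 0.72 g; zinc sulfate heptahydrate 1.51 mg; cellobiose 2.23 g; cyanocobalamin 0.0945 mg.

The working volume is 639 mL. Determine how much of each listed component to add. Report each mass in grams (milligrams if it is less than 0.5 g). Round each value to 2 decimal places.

Ratio of target to recipe volume: 639 / 100 = 6.39.
mannitol: 3.08 g × (639 mL / 100 mL) = 19.68 g
sodium nitrate: 0.673 g × (639 mL / 100 mL) = 4.30 g
glycerol: 0.72 g × (639 mL / 100 mL) = 4.60 g
zinc sulfate heptahydrate: 1.51 mg × (639 mL / 100 mL) = 9.65 mg
cellobiose: 2.23 g × (639 mL / 100 mL) = 14.25 g
cyanocobalamin: 0.0945 mg × (639 mL / 100 mL) = 0.60 mg

mannitol 19.68 g; sodium nitrate 4.30 g; glycerol 4.60 g; zinc sulfate heptahydrate 9.65 mg; cellobiose 14.25 g; cyanocobalamin 0.60 mg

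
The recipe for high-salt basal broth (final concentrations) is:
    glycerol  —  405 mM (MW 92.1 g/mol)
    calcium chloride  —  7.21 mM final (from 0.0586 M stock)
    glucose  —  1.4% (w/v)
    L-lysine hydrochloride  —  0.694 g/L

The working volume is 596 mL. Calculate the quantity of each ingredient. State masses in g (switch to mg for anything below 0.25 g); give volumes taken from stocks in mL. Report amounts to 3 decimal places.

Scale factor relative to 1 L: 0.596.
glycerol: 405 mmol/L × 92.1 g/mol × 0.596 L ÷ 1000 = 22.231 g
calcium chloride: V = C2·V2/C1 = 7.21 mM × 596 mL ÷ 58.6 mM = 73.330 mL
glucose: 1.4% w/v = 14 g/L → 14 × 0.596 L = 8.344 g
L-lysine hydrochloride: 0.694 g/L × 0.596 L = 0.414 g

glycerol 22.231 g; calcium chloride 73.330 mL; glucose 8.344 g; L-lysine hydrochloride 0.414 g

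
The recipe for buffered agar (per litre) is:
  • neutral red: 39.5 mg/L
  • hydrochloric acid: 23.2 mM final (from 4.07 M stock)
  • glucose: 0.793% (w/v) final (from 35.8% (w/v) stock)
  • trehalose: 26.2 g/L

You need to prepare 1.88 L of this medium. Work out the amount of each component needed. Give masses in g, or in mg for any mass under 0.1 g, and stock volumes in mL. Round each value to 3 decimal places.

neutral red 74.260 mg; hydrochloric acid 10.716 mL; glucose 41.644 mL; trehalose 49.256 g

Scale factor relative to 1 L: 1.88.
neutral red: 39.5 mg/L × 1.88 L = 74.260 mg
hydrochloric acid: C1V1 = C2V2 → 23.2 mM × 1880 mL ÷ 4070 mM = 10.716 mL
glucose: dilute stock: 0.793% ÷ 35.8% × 1880 mL = 41.644 mL
trehalose: 26.2 g/L × 1.88 L = 49.256 g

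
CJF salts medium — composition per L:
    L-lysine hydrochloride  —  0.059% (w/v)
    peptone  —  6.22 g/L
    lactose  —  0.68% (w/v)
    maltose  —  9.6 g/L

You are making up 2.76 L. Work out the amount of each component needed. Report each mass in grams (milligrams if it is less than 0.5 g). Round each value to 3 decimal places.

L-lysine hydrochloride 1.628 g; peptone 17.167 g; lactose 18.768 g; maltose 26.496 g

Working volume: 2.76 L.
L-lysine hydrochloride: 0.059% w/v = 0.59 g/L → 0.59 × 2.76 L = 1.628 g
peptone: 6.22 g/L × 2.76 L = 17.167 g
lactose: 0.68% w/v = 6.8 g/L → 6.8 × 2.76 L = 18.768 g
maltose: 9.6 g/L × 2.76 L = 26.496 g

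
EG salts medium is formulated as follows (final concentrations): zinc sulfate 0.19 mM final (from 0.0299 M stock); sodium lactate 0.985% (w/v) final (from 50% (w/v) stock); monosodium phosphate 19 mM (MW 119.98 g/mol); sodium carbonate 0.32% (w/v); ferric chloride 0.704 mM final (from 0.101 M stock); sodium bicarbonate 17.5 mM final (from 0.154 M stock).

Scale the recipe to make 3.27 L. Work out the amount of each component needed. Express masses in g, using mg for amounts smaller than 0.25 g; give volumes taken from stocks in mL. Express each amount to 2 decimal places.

zinc sulfate 20.78 mL; sodium lactate 64.42 mL; monosodium phosphate 7.45 g; sodium carbonate 10.46 g; ferric chloride 22.79 mL; sodium bicarbonate 371.59 mL

Scale factor relative to 1 L: 3.27.
zinc sulfate: V = C2·V2/C1 = 0.19 mM × 3270 mL ÷ 29.9 mM = 20.78 mL
sodium lactate: dilute stock: 0.985% ÷ 50% × 3270 mL = 64.42 mL
monosodium phosphate: 19 mmol/L × 119.98 g/mol × 3.27 L ÷ 1000 = 7.45 g
sodium carbonate: 0.32% w/v = 3.2 g/L → 3.2 × 3.27 L = 10.46 g
ferric chloride: dilute stock: 0.704 mM × 3270 mL ÷ 101 mM = 22.79 mL
sodium bicarbonate: V = C2·V2/C1 = 17.5 mM × 3270 mL ÷ 154 mM = 371.59 mL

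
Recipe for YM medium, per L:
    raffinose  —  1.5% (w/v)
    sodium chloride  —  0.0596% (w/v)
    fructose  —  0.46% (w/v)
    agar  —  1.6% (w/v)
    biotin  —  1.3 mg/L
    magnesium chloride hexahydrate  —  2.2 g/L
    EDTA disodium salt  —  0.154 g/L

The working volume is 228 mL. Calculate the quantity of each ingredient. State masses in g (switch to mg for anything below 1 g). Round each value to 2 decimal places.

Scale factor relative to 1 L: 0.228.
raffinose: 1.5 g per 100 mL × 228 mL ÷ 100 = 3.42 g
sodium chloride: 0.0596% w/v = 0.596 g/L → 0.596 × 0.228 L = 0.135888 g = 135.89 mg
fructose: 0.46% w/v = 4.6 g/L → 4.6 × 0.228 L = 1.05 g
agar: 1.6% w/v = 16 g/L → 16 × 0.228 L = 3.65 g
biotin: 1.3 mg/L × 0.228 L = 0.30 mg
magnesium chloride hexahydrate: 2.2 g/L × 0.228 L = 0.5016 g = 501.60 mg
EDTA disodium salt: 0.154 g/L × 0.228 L = 0.035112 g = 35.11 mg

raffinose 3.42 g; sodium chloride 135.89 mg; fructose 1.05 g; agar 3.65 g; biotin 0.30 mg; magnesium chloride hexahydrate 501.60 mg; EDTA disodium salt 35.11 mg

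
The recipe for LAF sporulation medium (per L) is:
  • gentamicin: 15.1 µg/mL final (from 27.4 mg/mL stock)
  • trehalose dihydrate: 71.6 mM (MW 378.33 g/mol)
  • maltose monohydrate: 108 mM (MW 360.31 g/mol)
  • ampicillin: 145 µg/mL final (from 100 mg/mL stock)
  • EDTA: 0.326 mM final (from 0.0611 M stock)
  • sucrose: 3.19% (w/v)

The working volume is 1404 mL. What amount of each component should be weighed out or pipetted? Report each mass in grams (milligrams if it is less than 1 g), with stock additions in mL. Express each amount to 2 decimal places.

gentamicin 0.77 mL; trehalose dihydrate 38.03 g; maltose monohydrate 54.63 g; ampicillin 2.04 mL; EDTA 7.49 mL; sucrose 44.79 g

Working volume: 1404 mL = 1.404 L.
gentamicin: V = C2·V2/C1 = 15.1 µg/mL × 1404 mL ÷ 27400 µg/mL = 0.77 mL
trehalose dihydrate: 71.6 mmol/L × 378.33 g/mol × 1.404 L ÷ 1000 = 38.03 g
maltose monohydrate: 108 mmol/L × 360.31 g/mol × 1.404 L ÷ 1000 = 54.63 g
ampicillin: dilute stock: 145 µg/mL × 1404 mL ÷ 100000 µg/mL = 2.04 mL
EDTA: V = C2·V2/C1 = 0.326 mM × 1404 mL ÷ 61.1 mM = 7.49 mL
sucrose: 3.19 g per 100 mL × 1404 mL ÷ 100 = 44.79 g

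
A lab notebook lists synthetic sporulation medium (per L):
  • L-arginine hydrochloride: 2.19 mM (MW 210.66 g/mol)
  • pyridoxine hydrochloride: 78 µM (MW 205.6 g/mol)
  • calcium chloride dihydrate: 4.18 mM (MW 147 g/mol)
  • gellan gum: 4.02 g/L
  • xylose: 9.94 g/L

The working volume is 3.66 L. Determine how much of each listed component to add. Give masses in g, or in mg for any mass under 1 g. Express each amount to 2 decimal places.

L-arginine hydrochloride 1.69 g; pyridoxine hydrochloride 58.69 mg; calcium chloride dihydrate 2.25 g; gellan gum 14.71 g; xylose 36.38 g

Scale factor relative to 1 L: 3.66.
L-arginine hydrochloride: 2.19 mmol/L × 210.66 g/mol × 3.66 L ÷ 1000 = 1.69 g
pyridoxine hydrochloride: 78 µmol/L × 205.6 g/mol × 3.66 L ÷ 1000 = 58.69 mg
calcium chloride dihydrate: 4.18 mmol/L × 147 g/mol × 3.66 L ÷ 1000 = 2.25 g
gellan gum: 4.02 g/L × 3.66 L = 14.71 g
xylose: 9.94 g/L × 3.66 L = 36.38 g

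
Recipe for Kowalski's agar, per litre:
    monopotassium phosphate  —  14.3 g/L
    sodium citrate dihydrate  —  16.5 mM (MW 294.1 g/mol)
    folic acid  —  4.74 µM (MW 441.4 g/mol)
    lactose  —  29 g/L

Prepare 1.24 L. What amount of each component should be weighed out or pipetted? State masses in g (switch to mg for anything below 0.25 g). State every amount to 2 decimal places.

Working volume: 1.24 L.
monopotassium phosphate: 14.3 g/L × 1.24 L = 17.73 g
sodium citrate dihydrate: 16.5 mmol/L × 294.1 g/mol × 1.24 L ÷ 1000 = 6.02 g
folic acid: 4.74 µmol/L × 441.4 g/mol × 1.24 L ÷ 1000 = 2.59 mg
lactose: 29 g/L × 1.24 L = 35.96 g

monopotassium phosphate 17.73 g; sodium citrate dihydrate 6.02 g; folic acid 2.59 mg; lactose 35.96 g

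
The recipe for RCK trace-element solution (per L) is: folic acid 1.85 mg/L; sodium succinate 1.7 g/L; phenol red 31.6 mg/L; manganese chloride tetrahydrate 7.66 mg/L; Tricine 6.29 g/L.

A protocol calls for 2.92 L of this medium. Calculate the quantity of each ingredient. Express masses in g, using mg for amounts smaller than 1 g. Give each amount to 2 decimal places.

Working volume: 2.92 L.
folic acid: 1.85 mg/L × 2.92 L = 5.40 mg
sodium succinate: 1.7 g/L × 2.92 L = 4.96 g
phenol red: 31.6 mg/L × 2.92 L = 92.27 mg
manganese chloride tetrahydrate: 7.66 mg/L × 2.92 L = 22.37 mg
Tricine: 6.29 g/L × 2.92 L = 18.37 g

folic acid 5.40 mg; sodium succinate 4.96 g; phenol red 92.27 mg; manganese chloride tetrahydrate 22.37 mg; Tricine 18.37 g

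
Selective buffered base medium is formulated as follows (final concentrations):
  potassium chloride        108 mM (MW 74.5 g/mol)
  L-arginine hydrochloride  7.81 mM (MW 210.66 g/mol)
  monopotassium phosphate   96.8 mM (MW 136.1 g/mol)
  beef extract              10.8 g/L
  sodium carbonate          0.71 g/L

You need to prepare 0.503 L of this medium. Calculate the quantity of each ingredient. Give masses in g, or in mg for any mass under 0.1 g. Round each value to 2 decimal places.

Working volume: 0.503 L.
potassium chloride: 108 mmol/L × 74.5 g/mol × 0.503 L ÷ 1000 = 4.05 g
L-arginine hydrochloride: 7.81 mmol/L × 210.66 g/mol × 0.503 L ÷ 1000 = 0.83 g
monopotassium phosphate: 96.8 mmol/L × 136.1 g/mol × 0.503 L ÷ 1000 = 6.63 g
beef extract: 10.8 g/L × 0.503 L = 5.43 g
sodium carbonate: 0.71 g/L × 0.503 L = 0.36 g

potassium chloride 4.05 g; L-arginine hydrochloride 0.83 g; monopotassium phosphate 6.63 g; beef extract 5.43 g; sodium carbonate 0.36 g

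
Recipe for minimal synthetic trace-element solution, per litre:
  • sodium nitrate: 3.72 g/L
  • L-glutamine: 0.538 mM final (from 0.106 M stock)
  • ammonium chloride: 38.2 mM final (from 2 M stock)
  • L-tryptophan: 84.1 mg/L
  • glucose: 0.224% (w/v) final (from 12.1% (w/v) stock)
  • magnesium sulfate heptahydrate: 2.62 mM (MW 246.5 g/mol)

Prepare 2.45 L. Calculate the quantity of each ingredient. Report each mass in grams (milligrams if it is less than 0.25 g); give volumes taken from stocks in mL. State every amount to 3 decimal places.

sodium nitrate 9.114 g; L-glutamine 12.435 mL; ammonium chloride 46.795 mL; L-tryptophan 206.045 mg; glucose 45.355 mL; magnesium sulfate heptahydrate 1.582 g

Scale factor relative to 1 L: 2.45.
sodium nitrate: 3.72 g/L × 2.45 L = 9.114 g
L-glutamine: V = C2·V2/C1 = 0.538 mM × 2450 mL ÷ 106 mM = 12.435 mL
ammonium chloride: C1V1 = C2V2 → 38.2 mM × 2450 mL ÷ 2000 mM = 46.795 mL
L-tryptophan: 84.1 mg/L × 2.45 L = 206.045 mg
glucose: V = C2·V2/C1 = 0.224% ÷ 12.1% × 2450 mL = 45.355 mL
magnesium sulfate heptahydrate: 2.62 mmol/L × 246.5 g/mol × 2.45 L ÷ 1000 = 1.582 g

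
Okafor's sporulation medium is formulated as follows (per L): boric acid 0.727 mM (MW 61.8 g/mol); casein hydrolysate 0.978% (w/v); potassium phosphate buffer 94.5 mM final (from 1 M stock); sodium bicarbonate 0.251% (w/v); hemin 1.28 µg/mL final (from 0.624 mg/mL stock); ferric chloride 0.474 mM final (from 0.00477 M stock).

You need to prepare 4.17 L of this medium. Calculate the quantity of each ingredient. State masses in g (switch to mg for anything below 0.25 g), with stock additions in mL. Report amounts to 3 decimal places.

boric acid 187.352 mg; casein hydrolysate 40.783 g; potassium phosphate buffer 394.065 mL; sodium bicarbonate 10.467 g; hemin 8.554 mL; ferric chloride 414.377 mL

Scale factor relative to 1 L: 4.17.
boric acid: 0.727 mmol/L × 61.8 mg/mmol × 4.17 L = 187.352 mg
casein hydrolysate: 0.978% w/v = 9.78 g/L → 9.78 × 4.17 L = 40.783 g
potassium phosphate buffer: C1V1 = C2V2 → 94.5 mM × 4170 mL ÷ 1000 mM = 394.065 mL
sodium bicarbonate: 0.251% w/v = 2.51 g/L → 2.51 × 4.17 L = 10.467 g
hemin: V = C2·V2/C1 = 1.28 µg/mL × 4170 mL ÷ 624 µg/mL = 8.554 mL
ferric chloride: dilute stock: 0.474 mM × 4170 mL ÷ 4.77 mM = 414.377 mL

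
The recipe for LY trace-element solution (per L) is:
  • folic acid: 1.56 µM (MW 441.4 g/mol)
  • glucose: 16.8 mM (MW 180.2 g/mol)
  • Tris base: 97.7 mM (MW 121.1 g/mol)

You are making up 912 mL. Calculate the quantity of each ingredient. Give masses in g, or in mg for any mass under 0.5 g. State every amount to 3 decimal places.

Target volume = 912 mL = 0.912 L.
folic acid: 1.56 µmol/L × 441.4 g/mol × 0.912 L ÷ 1000 = 0.628 mg
glucose: 16.8 mmol/L × 180.2 g/mol × 0.912 L ÷ 1000 = 2.761 g
Tris base: 97.7 mmol/L × 121.1 g/mol × 0.912 L ÷ 1000 = 10.790 g

folic acid 0.628 mg; glucose 2.761 g; Tris base 10.790 g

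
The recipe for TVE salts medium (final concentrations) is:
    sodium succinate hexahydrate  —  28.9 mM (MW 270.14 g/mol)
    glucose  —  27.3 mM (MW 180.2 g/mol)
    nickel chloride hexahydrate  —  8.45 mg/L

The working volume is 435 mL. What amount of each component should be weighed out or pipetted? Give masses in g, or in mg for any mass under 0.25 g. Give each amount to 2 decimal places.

sodium succinate hexahydrate 3.40 g; glucose 2.14 g; nickel chloride hexahydrate 3.68 mg

Target volume = 435 mL = 0.435 L.
sodium succinate hexahydrate: 28.9 mmol/L × 270.14 g/mol × 0.435 L ÷ 1000 = 3.40 g
glucose: 27.3 mmol/L × 180.2 g/mol × 0.435 L ÷ 1000 = 2.14 g
nickel chloride hexahydrate: 8.45 mg/L × 0.435 L = 3.68 mg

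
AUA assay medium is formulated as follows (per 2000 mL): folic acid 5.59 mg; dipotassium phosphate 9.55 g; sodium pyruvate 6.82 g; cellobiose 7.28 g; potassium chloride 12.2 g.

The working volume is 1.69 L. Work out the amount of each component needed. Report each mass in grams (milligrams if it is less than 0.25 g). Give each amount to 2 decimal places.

folic acid 4.72 mg; dipotassium phosphate 8.07 g; sodium pyruvate 5.76 g; cellobiose 6.15 g; potassium chloride 10.31 g

Scale factor = 1690 mL / 2000 mL = 0.845.
folic acid: 5.59 mg × (1690 mL / 2000 mL) = 4.72 mg
dipotassium phosphate: 9.55 g × (1690 mL / 2000 mL) = 8.07 g
sodium pyruvate: 6.82 g × (1690 mL / 2000 mL) = 5.76 g
cellobiose: 7.28 g × (1690 mL / 2000 mL) = 6.15 g
potassium chloride: 12.2 g × (1690 mL / 2000 mL) = 10.31 g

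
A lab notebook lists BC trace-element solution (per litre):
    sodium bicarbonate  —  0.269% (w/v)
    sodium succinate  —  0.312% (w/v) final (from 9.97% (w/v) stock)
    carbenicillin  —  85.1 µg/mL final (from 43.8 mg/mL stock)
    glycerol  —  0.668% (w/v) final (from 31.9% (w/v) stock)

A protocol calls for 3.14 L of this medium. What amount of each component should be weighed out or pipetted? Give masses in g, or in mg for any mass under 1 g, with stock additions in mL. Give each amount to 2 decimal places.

Scale factor relative to 1 L: 3.14.
sodium bicarbonate: 0.269 g per 100 mL × 3140 mL ÷ 100 = 8.45 g
sodium succinate: C1V1 = C2V2 → 0.312% ÷ 9.97% × 3140 mL = 98.26 mL
carbenicillin: dilute stock: 85.1 µg/mL × 3140 mL ÷ 43800 µg/mL = 6.10 mL
glycerol: dilute stock: 0.668% ÷ 31.9% × 3140 mL = 65.75 mL

sodium bicarbonate 8.45 g; sodium succinate 98.26 mL; carbenicillin 6.10 mL; glycerol 65.75 mL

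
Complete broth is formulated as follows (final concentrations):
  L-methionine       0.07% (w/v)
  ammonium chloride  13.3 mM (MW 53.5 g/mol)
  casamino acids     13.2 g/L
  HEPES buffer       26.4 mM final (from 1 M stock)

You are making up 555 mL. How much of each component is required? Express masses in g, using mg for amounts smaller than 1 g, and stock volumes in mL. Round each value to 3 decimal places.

Working volume: 555 mL = 0.555 L.
L-methionine: 0.07% w/v = 0.7 g/L → 0.7 × 0.555 L = 0.3885 g = 388.500 mg
ammonium chloride: 13.3 mmol/L × 53.5 mg/mmol × 0.555 L = 394.910 mg
casamino acids: 13.2 g/L × 0.555 L = 7.326 g
HEPES buffer: dilute stock: 26.4 mM × 555 mL ÷ 1000 mM = 14.652 mL

L-methionine 388.500 mg; ammonium chloride 394.910 mg; casamino acids 7.326 g; HEPES buffer 14.652 mL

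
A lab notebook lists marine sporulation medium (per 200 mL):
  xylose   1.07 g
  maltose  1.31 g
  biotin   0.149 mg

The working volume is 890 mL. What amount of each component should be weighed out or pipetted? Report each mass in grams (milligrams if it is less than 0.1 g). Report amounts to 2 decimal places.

xylose 4.76 g; maltose 5.83 g; biotin 0.66 mg

Scale factor = 890 mL / 200 mL = 4.45.
xylose: 1.07 g × (890 mL / 200 mL) = 4.76 g
maltose: 1.31 g × (890 mL / 200 mL) = 5.83 g
biotin: 0.149 mg × (890 mL / 200 mL) = 0.66 mg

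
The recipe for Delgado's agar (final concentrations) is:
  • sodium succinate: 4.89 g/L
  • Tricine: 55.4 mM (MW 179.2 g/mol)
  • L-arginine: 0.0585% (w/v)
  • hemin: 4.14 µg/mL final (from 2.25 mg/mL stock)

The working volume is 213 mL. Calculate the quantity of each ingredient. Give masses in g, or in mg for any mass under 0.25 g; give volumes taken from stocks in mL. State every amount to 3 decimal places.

Scale factor relative to 1 L: 0.213.
sodium succinate: 4.89 g/L × 0.213 L = 1.042 g
Tricine: 55.4 mmol/L × 179.2 g/mol × 0.213 L ÷ 1000 = 2.115 g
L-arginine: 0.0585 g per 100 mL × 213 mL ÷ 100 = 0.124605 g = 124.605 mg
hemin: V = C2·V2/C1 = 4.14 µg/mL × 213 mL ÷ 2250 µg/mL = 0.392 mL

sodium succinate 1.042 g; Tricine 2.115 g; L-arginine 124.605 mg; hemin 0.392 mL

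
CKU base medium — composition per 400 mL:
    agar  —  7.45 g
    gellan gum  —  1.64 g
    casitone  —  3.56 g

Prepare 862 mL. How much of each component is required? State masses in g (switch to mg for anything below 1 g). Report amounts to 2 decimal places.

Scale factor = 862 mL / 400 mL = 2.155.
agar: 7.45 g × (862 mL / 400 mL) = 16.05 g
gellan gum: 1.64 g × (862 mL / 400 mL) = 3.53 g
casitone: 3.56 g × (862 mL / 400 mL) = 7.67 g

agar 16.05 g; gellan gum 3.53 g; casitone 7.67 g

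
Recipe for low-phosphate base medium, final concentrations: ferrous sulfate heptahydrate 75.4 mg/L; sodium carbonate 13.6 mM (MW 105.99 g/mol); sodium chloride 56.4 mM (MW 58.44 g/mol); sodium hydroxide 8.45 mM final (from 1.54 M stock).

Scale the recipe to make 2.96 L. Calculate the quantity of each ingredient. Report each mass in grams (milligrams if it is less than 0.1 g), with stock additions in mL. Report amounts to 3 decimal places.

Working volume: 2.96 L.
ferrous sulfate heptahydrate: 75.4 mg/L × 2.96 L = 223.184 mg = 0.223 g
sodium carbonate: 13.6 mmol/L × 105.99 g/mol × 2.96 L ÷ 1000 = 4.267 g
sodium chloride: 56.4 mmol/L × 58.44 g/mol × 2.96 L ÷ 1000 = 9.756 g
sodium hydroxide: dilute stock: 8.45 mM × 2960 mL ÷ 1540 mM = 16.242 mL

ferrous sulfate heptahydrate 0.223 g; sodium carbonate 4.267 g; sodium chloride 9.756 g; sodium hydroxide 16.242 mL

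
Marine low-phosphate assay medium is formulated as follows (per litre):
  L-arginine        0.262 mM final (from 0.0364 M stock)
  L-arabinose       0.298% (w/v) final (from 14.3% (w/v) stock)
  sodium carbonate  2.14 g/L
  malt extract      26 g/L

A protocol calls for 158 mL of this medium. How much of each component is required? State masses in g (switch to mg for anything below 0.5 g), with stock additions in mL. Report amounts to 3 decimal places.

Scale factor relative to 1 L: 0.158.
L-arginine: dilute stock: 0.262 mM × 158 mL ÷ 36.4 mM = 1.137 mL
L-arabinose: V = C2·V2/C1 = 0.298% ÷ 14.3% × 158 mL = 3.293 mL
sodium carbonate: 2.14 g/L × 0.158 L = 0.33812 g = 338.120 mg
malt extract: 26 g/L × 0.158 L = 4.108 g

L-arginine 1.137 mL; L-arabinose 3.293 mL; sodium carbonate 338.120 mg; malt extract 4.108 g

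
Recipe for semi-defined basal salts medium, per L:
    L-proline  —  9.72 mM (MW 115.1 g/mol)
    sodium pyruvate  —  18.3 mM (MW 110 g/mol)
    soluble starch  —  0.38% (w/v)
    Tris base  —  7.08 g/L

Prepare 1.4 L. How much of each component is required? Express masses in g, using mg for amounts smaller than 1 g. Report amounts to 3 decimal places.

L-proline 1.566 g; sodium pyruvate 2.818 g; soluble starch 5.320 g; Tris base 9.912 g

Working volume: 1.4 L.
L-proline: 9.72 mmol/L × 115.1 g/mol × 1.4 L ÷ 1000 = 1.566 g
sodium pyruvate: 18.3 mmol/L × 110 g/mol × 1.4 L ÷ 1000 = 2.818 g
soluble starch: 0.38 g per 100 mL × 1400 mL ÷ 100 = 5.320 g
Tris base: 7.08 g/L × 1.4 L = 9.912 g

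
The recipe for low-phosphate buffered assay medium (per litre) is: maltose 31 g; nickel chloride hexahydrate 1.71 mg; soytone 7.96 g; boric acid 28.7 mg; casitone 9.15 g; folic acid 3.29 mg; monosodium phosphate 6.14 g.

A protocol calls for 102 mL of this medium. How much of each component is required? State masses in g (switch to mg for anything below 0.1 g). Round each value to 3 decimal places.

maltose 3.162 g; nickel chloride hexahydrate 0.174 mg; soytone 0.812 g; boric acid 2.927 mg; casitone 0.933 g; folic acid 0.336 mg; monosodium phosphate 0.626 g

Scale factor = 102 mL / 1000 mL = 0.102.
maltose: 31 g × (102 mL / 1000 mL) = 3.162 g
nickel chloride hexahydrate: 1.71 mg × (102 mL / 1000 mL) = 0.174 mg
soytone: 7.96 g × (102 mL / 1000 mL) = 0.812 g
boric acid: 28.7 mg × (102 mL / 1000 mL) = 2.927 mg
casitone: 9.15 g × (102 mL / 1000 mL) = 0.933 g
folic acid: 3.29 mg × (102 mL / 1000 mL) = 0.336 mg
monosodium phosphate: 6.14 g × (102 mL / 1000 mL) = 0.626 g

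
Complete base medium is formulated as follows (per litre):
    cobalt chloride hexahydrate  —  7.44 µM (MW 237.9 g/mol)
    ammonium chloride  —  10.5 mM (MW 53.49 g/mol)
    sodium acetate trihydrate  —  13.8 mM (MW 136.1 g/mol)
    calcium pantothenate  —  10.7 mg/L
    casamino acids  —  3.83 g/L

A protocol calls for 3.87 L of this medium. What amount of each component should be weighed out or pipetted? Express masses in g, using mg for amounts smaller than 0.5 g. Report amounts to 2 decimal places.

Scale factor relative to 1 L: 3.87.
cobalt chloride hexahydrate: 7.44 µmol/L × 237.9 g/mol × 3.87 L ÷ 1000 = 6.85 mg
ammonium chloride: 10.5 mmol/L × 53.49 g/mol × 3.87 L ÷ 1000 = 2.17 g
sodium acetate trihydrate: 13.8 mmol/L × 136.1 g/mol × 3.87 L ÷ 1000 = 7.27 g
calcium pantothenate: 10.7 mg/L × 3.87 L = 41.41 mg
casamino acids: 3.83 g/L × 3.87 L = 14.82 g

cobalt chloride hexahydrate 6.85 mg; ammonium chloride 2.17 g; sodium acetate trihydrate 7.27 g; calcium pantothenate 41.41 mg; casamino acids 14.82 g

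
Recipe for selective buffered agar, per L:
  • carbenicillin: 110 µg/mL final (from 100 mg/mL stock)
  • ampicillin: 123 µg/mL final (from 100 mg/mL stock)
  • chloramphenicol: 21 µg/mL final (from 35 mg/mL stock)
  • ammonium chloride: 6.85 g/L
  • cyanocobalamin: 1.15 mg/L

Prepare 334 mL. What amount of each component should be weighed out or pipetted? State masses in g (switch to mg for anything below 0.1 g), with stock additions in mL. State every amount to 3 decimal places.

Working volume: 334 mL = 0.334 L.
carbenicillin: C1V1 = C2V2 → 110 µg/mL × 334 mL ÷ 100000 µg/mL = 0.367 mL
ampicillin: V = C2·V2/C1 = 123 µg/mL × 334 mL ÷ 100000 µg/mL = 0.411 mL
chloramphenicol: dilute stock: 21 µg/mL × 334 mL ÷ 35000 µg/mL = 0.200 mL
ammonium chloride: 6.85 g/L × 0.334 L = 2.288 g
cyanocobalamin: 1.15 mg/L × 0.334 L = 0.384 mg

carbenicillin 0.367 mL; ampicillin 0.411 mL; chloramphenicol 0.200 mL; ammonium chloride 2.288 g; cyanocobalamin 0.384 mg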